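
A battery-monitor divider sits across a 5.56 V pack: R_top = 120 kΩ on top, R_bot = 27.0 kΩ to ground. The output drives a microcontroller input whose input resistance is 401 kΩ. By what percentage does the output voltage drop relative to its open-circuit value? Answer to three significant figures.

The divider's output (Thévenin) resistance is R_top‖R_bot = 22.04 kΩ.
Fractional drop under load = R_th/(R_th + R_L) = 22.04 / (22.04 + 401) = 0.05210.
So the output falls by 5.21 %.

5.21 %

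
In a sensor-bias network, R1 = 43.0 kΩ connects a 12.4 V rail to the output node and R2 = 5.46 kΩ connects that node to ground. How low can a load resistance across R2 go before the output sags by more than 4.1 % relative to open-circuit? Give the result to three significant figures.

R_L(min) ≈ 113 kΩ

Output resistance R_th = R1‖R2 = (43.0 × 5.46)/48.46 = 4.845 kΩ.
The fractional drop is R_th/(R_th + R_L); requiring this ≤ 0.0410 gives R_L ≥ R_th(1/0.0410 − 1) = 4.845 × 23.39 = 113 kΩ.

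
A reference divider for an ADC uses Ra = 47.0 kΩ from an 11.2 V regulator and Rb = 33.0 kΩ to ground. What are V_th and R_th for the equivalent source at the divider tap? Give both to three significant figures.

V_th is the open-circuit tap voltage: 11.2 × 33.0/(47.0 + 33.0) = 4.62 V.
With the supply zeroed, Ra and Rb appear in parallel from the tap: R_th = Ra‖Rb = (47.0 × 33.0)/80.00 = 19.4 kΩ.

V_th = 4.62 V, R_th = 19.4 kΩ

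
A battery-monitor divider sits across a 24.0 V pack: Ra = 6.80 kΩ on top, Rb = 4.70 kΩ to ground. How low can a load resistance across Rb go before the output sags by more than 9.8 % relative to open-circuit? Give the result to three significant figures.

Output resistance R_th = Ra‖Rb = (6.80 × 4.70)/11.50 = 2.779 kΩ.
The fractional drop is R_th/(R_th + R_L); requiring this ≤ 0.0980 gives R_L ≥ R_th(1/0.0980 − 1) = 2.779 × 9.204 = 25.6 kΩ.

R_L(min) ≈ 25.6 kΩ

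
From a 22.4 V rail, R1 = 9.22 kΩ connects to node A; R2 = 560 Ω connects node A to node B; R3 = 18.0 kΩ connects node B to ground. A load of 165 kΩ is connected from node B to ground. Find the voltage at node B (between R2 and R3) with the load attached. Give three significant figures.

V ≈ 14.0 V

At node B, R3 is in parallel with the load: R3‖R_L = 16230 Ω.
Below node A the resistance is R2 + (R3‖R_L) = 16790 Ω, so V_A = 22.4 × 16790/26010 = 14.46 V.
Then V_B = V_A × (R3‖R_L)/(R2 + R3‖R_L) = 14.46 × 16230/16790 = 14.0 V.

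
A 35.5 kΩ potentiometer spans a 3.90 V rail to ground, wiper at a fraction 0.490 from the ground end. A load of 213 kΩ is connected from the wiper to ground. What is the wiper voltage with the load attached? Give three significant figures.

V ≈ 1.83 V

The wiper splits the pot into (1−α)R = 18.11 kΩ above and αR = 17.39 kΩ below.
Lower section ‖ load = 16.08 kΩ.
V_wiper = 3.90 × 16.08/(18.11 + 16.08) = 1.83 V.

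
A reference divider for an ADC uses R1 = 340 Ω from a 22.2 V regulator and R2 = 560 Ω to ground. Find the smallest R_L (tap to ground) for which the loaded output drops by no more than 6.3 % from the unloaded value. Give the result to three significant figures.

R_L(min) ≈ 3.15 kΩ

Output resistance R_th = R1‖R2 = (340 × 560)/900.0 = 211.6 Ω.
The fractional drop is R_th/(R_th + R_L); requiring this ≤ 0.0630 gives R_L ≥ R_th(1/0.0630 − 1) = 211.6 × 14.87 = 3.15 kΩ.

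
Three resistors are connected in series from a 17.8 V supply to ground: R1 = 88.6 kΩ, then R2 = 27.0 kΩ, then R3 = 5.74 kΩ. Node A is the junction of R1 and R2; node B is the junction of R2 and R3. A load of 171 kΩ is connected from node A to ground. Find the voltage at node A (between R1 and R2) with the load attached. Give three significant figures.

Below node A the series string R2+R3 = 32.74 kΩ sits in parallel with the 171 kΩ load: 27.48 kΩ.
V_A = 17.8 × 27.48/(88.6 + 27.48) = 4.21 V.

V ≈ 4.21 V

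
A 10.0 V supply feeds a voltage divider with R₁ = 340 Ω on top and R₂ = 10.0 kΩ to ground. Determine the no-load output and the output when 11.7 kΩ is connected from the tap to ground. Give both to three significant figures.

Open-circuit: V = 10.0 × 10000/(340 + 10000) = 9.67 V.
With the load, R₂ becomes R₂‖R_L = 5392 Ω, so V = 10.0 × 5392/5732 = 9.41 V.

Unloaded: 9.67 V; loaded: 9.41 V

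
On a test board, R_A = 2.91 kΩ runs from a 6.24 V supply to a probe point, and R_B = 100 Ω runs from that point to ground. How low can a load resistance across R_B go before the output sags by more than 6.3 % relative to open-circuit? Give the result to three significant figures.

Output resistance R_th = R_A‖R_B = (2910 × 100)/3010 = 96.68 Ω.
The fractional drop is R_th/(R_th + R_L); requiring this ≤ 0.0630 gives R_L ≥ R_th(1/0.0630 − 1) = 96.68 × 14.87 = 1.44 kΩ.

R_L(min) ≈ 1.44 kΩ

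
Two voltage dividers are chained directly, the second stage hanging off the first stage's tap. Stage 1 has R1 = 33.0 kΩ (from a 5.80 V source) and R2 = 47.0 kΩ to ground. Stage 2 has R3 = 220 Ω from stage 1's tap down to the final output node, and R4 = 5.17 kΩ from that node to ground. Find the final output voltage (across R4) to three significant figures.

Stage 2 presents R3+R4 = 5390 Ω as a load on stage 1's tap.
Stage 1's lower leg becomes R2‖(R3+R4) = 4835 Ω, so V_mid = 5.80 × 4835/37840 = 0.7413 V.
Stage 2 is itself unloaded: V_out = V_mid × R4/(R3+R4) = 0.7413 × 5170/5390 = 0.711 V.

V_out ≈ 0.711 V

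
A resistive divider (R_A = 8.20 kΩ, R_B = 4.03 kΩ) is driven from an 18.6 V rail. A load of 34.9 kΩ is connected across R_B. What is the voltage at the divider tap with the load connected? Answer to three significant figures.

The load sits in parallel with R_B: R_B‖R_L = (4.03 × 34.9) / (4.03 + 34.9) = 3.613 kΩ.
V_out = 18.6 × 3.613 / (8.20 + 3.613) = 18.6 × 3.613/11.81 = 5.69 V.

V_out ≈ 5.69 V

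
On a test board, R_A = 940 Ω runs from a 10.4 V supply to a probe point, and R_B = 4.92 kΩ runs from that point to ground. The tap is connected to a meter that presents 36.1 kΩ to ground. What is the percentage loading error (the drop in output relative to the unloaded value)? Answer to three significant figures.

The divider's output (Thévenin) resistance is R_A‖R_B = 789.2 Ω.
Fractional drop under load = R_th/(R_th + R_L) = 789.2 / (789.2 + 36100) = 0.02139.
So the output falls by 2.14 %.

2.14 %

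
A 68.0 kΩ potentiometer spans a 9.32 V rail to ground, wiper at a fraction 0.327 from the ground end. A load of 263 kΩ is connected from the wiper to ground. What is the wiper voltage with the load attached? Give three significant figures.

V ≈ 2.88 V

The wiper splits the pot into (1−α)R = 45.76 kΩ above and αR = 22.24 kΩ below.
Lower section ‖ load = 20.50 kΩ.
V_wiper = 9.32 × 20.50/(45.76 + 20.50) = 2.88 V.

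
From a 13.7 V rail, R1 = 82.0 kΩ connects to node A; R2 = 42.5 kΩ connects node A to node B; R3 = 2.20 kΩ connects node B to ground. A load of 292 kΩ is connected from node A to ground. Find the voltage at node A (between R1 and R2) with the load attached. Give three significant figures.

Below node A the series string R2+R3 = 44.70 kΩ sits in parallel with the 292 kΩ load: 38.77 kΩ.
V_A = 13.7 × 38.77/(82.0 + 38.77) = 4.40 V.

V ≈ 4.40 V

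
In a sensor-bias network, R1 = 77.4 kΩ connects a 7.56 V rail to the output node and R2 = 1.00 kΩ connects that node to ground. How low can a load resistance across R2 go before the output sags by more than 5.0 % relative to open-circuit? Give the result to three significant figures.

R_L(min) ≈ 18.8 kΩ

Output resistance R_th = R1‖R2 = (77400 × 1000)/78400 = 987.2 Ω.
The fractional drop is R_th/(R_th + R_L); requiring this ≤ 0.0500 gives R_L ≥ R_th(1/0.0500 − 1) = 987.2 × 19.00 = 18.8 kΩ.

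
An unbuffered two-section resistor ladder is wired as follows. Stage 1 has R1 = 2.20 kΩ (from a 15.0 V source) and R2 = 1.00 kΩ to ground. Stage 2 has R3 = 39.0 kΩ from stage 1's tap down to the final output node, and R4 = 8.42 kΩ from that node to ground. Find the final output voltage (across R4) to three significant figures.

Stage 2 presents R3+R4 = 47.42 kΩ as a load on stage 1's tap.
Stage 1's lower leg becomes R2‖(R3+R4) = 0.9793 kΩ, so V_mid = 15.0 × 0.9793/3.179 = 4.621 V.
Stage 2 is itself unloaded: V_out = V_mid × R4/(R3+R4) = 4.621 × 8.42/47.42 = 0.820 V.

V_out ≈ 0.820 V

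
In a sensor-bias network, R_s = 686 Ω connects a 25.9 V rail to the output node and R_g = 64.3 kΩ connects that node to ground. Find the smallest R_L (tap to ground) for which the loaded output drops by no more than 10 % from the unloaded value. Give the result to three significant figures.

R_L(min) ≈ 6.11 kΩ

Output resistance R_th = R_s‖R_g = (686 × 64300)/64990 = 678.8 Ω.
The fractional drop is R_th/(R_th + R_L); requiring this ≤ 0.100 gives R_L ≥ R_th(1/0.100 − 1) = 678.8 × 9.000 = 6.11 kΩ.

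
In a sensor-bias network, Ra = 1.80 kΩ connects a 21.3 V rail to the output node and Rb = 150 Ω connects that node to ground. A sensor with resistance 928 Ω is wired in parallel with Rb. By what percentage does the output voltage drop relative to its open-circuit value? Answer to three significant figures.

Unloaded V = 21.3 × 150/1950 = 1.6385 V.
Loaded: Rb‖R_L = 129.1 Ω, giving V = 21.3 × 129.1/1929 = 1.4257 V.
Drop = (1.6385 − 1.4257) / 1.6385 = 13.0 %.

13.0 %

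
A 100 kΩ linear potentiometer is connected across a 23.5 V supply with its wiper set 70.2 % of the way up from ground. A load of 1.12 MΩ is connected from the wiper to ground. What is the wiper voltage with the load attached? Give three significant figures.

V ≈ 16.2 V

The wiper splits the pot into (1−α)R = 29.80 kΩ above and αR = 70.20 kΩ below.
Lower section ‖ load = 66.06 kΩ.
V_wiper = 23.5 × 66.06/(29.80 + 66.06) = 16.2 V.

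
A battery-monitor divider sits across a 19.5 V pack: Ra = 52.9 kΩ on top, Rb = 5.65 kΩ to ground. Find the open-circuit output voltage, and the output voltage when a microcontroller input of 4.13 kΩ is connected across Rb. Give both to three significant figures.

Unloaded: 1.88 V; loaded: 0.842 V

Open-circuit: V = 19.5 × 5.65/(52.9 + 5.65) = 1.88 V.
With the load, Rb becomes Rb‖R_L = 2.386 kΩ, so V = 19.5 × 2.386/55.29 = 0.842 V.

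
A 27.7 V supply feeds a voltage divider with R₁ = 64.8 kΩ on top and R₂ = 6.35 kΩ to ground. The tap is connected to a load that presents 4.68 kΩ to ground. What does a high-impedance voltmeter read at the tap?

V_out ≈ 1.11 V

The load sits in parallel with R₂: R₂‖R_L = (6.35 × 4.68) / (6.35 + 4.68) = 2.694 kΩ.
V_out = 27.7 × 2.694 / (64.8 + 2.694) = 27.7 × 2.694/67.49 = 1.11 V.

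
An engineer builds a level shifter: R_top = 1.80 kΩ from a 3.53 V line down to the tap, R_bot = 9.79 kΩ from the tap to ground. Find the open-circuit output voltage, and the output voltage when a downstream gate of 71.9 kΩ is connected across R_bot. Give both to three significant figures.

Open-circuit: V = 3.53 × 9.79/(1.80 + 9.79) = 2.98 V.
With the load, R_bot becomes R_bot‖R_L = 8.617 kΩ, so V = 3.53 × 8.617/10.42 = 2.92 V.

Unloaded: 2.98 V; loaded: 2.92 V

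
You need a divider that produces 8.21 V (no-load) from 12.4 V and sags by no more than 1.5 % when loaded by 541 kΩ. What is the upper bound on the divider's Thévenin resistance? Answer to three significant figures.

Loading drop = R_th/(R_th + R_L) ≤ 0.0150, so R_th ≤ R_L · ε/(1−ε) = 541 kΩ × 0.0150/0.9850 = 8.24 kΩ.

R_th ≤ 8.24 kΩ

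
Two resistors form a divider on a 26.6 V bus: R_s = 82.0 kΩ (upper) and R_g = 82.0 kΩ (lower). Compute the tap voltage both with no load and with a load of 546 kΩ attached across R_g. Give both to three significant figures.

Unloaded: 13.3 V; loaded: 12.4 V

Open-circuit: V = 26.6 × 82.0/(82.0 + 82.0) = 13.3 V.
With the load, R_g becomes R_g‖R_L = 71.29 kΩ, so V = 26.6 × 71.29/153.3 = 12.4 V.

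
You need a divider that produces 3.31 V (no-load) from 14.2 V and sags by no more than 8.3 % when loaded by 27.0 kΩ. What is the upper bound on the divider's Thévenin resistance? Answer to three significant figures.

R_th ≤ 2.44 kΩ

Loading drop = R_th/(R_th + R_L) ≤ 0.0830, so R_th ≤ R_L · ε/(1−ε) = 27.0 kΩ × 0.0830/0.9170 = 2.44 kΩ.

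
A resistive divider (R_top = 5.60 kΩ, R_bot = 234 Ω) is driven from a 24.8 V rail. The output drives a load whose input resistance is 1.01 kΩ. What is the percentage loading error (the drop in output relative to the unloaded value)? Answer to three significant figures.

The divider's output (Thévenin) resistance is R_top‖R_bot = 224.6 Ω.
Fractional drop under load = R_th/(R_th + R_L) = 224.6 / (224.6 + 1010) = 0.1819.
So the output falls by 18.2 %.

18.2 %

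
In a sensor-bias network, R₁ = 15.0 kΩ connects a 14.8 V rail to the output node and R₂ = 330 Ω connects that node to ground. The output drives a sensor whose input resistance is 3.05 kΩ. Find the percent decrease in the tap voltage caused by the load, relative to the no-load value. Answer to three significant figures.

Unloaded V = 14.8 × 330/15330 = 0.31859 V.
Loaded: R₂‖R_L = 297.8 Ω, giving V = 14.8 × 297.8/15300 = 0.28809 V.
Drop = (0.31859 − 0.28809) / 0.31859 = 9.57 %.

9.57 %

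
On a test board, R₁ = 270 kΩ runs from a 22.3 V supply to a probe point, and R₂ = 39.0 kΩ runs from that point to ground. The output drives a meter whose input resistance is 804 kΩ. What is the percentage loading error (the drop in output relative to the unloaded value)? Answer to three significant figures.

4.07 %

The divider's output (Thévenin) resistance is R₁‖R₂ = 34.08 kΩ.
Fractional drop under load = R_th/(R_th + R_L) = 34.08 / (34.08 + 804) = 0.04066.
So the output falls by 4.07 %.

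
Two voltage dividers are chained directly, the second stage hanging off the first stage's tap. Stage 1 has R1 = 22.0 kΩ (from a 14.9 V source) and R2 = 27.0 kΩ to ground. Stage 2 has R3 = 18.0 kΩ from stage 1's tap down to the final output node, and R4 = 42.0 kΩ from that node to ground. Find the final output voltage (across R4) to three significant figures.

V_out ≈ 4.78 V

Stage 2 presents R3+R4 = 60.00 kΩ as a load on stage 1's tap.
Stage 1's lower leg becomes R2‖(R3+R4) = 18.62 kΩ, so V_mid = 14.9 × 18.62/40.62 = 6.830 V.
Stage 2 is itself unloaded: V_out = V_mid × R4/(R3+R4) = 6.830 × 42.0/60.00 = 4.78 V.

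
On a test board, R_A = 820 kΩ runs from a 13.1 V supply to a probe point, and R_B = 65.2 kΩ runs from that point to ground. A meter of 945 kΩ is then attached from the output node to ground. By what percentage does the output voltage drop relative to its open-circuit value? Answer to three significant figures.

6.01 %

The divider's output (Thévenin) resistance is R_A‖R_B = 60.40 kΩ.
Fractional drop under load = R_th/(R_th + R_L) = 60.40 / (60.40 + 945) = 0.06007.
So the output falls by 6.01 %.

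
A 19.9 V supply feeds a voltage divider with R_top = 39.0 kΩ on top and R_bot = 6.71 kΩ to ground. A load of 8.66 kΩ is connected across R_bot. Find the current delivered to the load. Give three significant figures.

R_bot‖R_L = 3.781 kΩ; V_out = 19.9 × 3.781/42.78 = 1.759 V.
I_L = V_out / R_L = 1.759 / 8.66 kΩ = 0.203 mA.

I_L ≈ 0.203 mA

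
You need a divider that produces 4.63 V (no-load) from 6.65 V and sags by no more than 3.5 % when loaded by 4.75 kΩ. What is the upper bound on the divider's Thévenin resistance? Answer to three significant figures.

R_th ≤ 172 Ω

Loading drop = R_th/(R_th + R_L) ≤ 0.0350, so R_th ≤ R_L · ε/(1−ε) = 4.75 kΩ × 0.0350/0.9650 = 172 Ω.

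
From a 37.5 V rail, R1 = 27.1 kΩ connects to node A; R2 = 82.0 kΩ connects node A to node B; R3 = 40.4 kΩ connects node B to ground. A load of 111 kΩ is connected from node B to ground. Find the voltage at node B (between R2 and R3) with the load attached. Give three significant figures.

V ≈ 8.01 V

At node B, R3 is in parallel with the load: R3‖R_L = 29.62 kΩ.
Below node A the resistance is R2 + (R3‖R_L) = 111.6 kΩ, so V_A = 37.5 × 111.6/138.7 = 30.17 V.
Then V_B = V_A × (R3‖R_L)/(R2 + R3‖R_L) = 30.17 × 29.62/111.6 = 8.01 V.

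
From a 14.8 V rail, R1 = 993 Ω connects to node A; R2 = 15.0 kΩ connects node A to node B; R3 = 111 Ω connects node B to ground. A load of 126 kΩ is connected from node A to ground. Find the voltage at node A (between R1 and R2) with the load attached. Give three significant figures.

Below node A the series string R2+R3 = 15110 Ω sits in parallel with the 126000 Ω load: 13490 Ω.
V_A = 14.8 × 13490/(993 + 13490) = 13.8 V.

V ≈ 13.8 V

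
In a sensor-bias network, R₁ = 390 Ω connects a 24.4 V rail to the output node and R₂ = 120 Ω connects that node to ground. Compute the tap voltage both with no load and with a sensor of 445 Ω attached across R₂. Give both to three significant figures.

Unloaded: 5.74 V; loaded: 4.76 V

Open-circuit: V = 24.4 × 120/(390 + 120) = 5.74 V.
With the load, R₂ becomes R₂‖R_L = 94.51 Ω, so V = 24.4 × 94.51/484.5 = 4.76 V.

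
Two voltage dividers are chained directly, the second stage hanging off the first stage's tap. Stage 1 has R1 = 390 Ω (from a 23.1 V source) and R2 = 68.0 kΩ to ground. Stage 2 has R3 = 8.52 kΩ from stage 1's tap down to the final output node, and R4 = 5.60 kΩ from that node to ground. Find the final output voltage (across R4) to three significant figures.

V_out ≈ 8.87 V

Stage 2 presents R3+R4 = 14120 Ω as a load on stage 1's tap.
Stage 1's lower leg becomes R2‖(R3+R4) = 11690 Ω, so V_mid = 23.1 × 11690/12080 = 22.35 V.
Stage 2 is itself unloaded: V_out = V_mid × R4/(R3+R4) = 22.35 × 5600/14120 = 8.87 V.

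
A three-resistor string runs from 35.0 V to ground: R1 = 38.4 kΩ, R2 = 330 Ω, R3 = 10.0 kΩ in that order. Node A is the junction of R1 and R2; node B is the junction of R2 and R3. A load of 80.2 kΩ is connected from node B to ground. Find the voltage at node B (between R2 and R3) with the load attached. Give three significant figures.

V ≈ 6.53 V

At node B, R3 is in parallel with the load: R3‖R_L = 8891 Ω.
Below node A the resistance is R2 + (R3‖R_L) = 9221 Ω, so V_A = 35.0 × 9221/47620 = 6.777 V.
Then V_B = V_A × (R3‖R_L)/(R2 + R3‖R_L) = 6.777 × 8891/9221 = 6.53 V.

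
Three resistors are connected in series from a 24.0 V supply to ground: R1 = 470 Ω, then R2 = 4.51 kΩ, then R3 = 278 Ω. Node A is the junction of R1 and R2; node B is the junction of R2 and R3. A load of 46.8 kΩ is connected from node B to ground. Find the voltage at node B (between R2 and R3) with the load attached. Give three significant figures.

At node B, R3 is in parallel with the load: R3‖R_L = 276.4 Ω.
Below node A the resistance is R2 + (R3‖R_L) = 4786 Ω, so V_A = 24.0 × 4786/5256 = 21.85 V.
Then V_B = V_A × (R3‖R_L)/(R2 + R3‖R_L) = 21.85 × 276.4/4786 = 1.26 V.

V ≈ 1.26 V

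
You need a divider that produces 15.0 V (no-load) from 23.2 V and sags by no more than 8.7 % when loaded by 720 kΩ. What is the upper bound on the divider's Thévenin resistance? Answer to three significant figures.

R_th ≤ 68.6 kΩ

Loading drop = R_th/(R_th + R_L) ≤ 0.0870, so R_th ≤ R_L · ε/(1−ε) = 720 kΩ × 0.0870/0.9130 = 68.6 kΩ.
(Any R1, R2 with R2/(R1+R2) = 0.647 and R1‖R2 ≤ 68.6 kΩ will meet the spec.)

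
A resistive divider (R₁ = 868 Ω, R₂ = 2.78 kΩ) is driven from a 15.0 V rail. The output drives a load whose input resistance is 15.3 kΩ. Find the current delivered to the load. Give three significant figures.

R₂‖R_L = 2353 Ω; V_out = 15.0 × 2353/3221 = 10.96 V.
I_L = V_out / R_L = 10.96 / 15.3 kΩ = 0.716 mA.

I_L ≈ 0.716 mA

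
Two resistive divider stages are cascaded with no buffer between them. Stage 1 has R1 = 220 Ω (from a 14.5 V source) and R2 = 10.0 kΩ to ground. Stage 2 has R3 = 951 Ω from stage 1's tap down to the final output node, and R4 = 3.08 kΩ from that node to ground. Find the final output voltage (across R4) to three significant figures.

V_out ≈ 10.3 V

Stage 2 presents R3+R4 = 4031 Ω as a load on stage 1's tap.
Stage 1's lower leg becomes R2‖(R3+R4) = 2873 Ω, so V_mid = 14.5 × 2873/3093 = 13.47 V.
Stage 2 is itself unloaded: V_out = V_mid × R4/(R3+R4) = 13.47 × 3080/4031 = 10.3 V.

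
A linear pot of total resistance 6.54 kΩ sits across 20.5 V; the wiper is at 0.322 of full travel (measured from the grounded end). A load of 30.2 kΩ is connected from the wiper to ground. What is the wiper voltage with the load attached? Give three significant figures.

V ≈ 6.30 V

The wiper splits the pot into (1−α)R = 4.434 kΩ above and αR = 2.106 kΩ below.
Lower section ‖ load = 1.969 kΩ.
V_wiper = 20.5 × 1.969/(4.434 + 1.969) = 6.30 V.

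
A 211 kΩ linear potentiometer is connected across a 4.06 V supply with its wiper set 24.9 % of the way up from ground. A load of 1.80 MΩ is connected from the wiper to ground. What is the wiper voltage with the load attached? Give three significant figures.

The wiper splits the pot into (1−α)R = 158.5 kΩ above and αR = 52.54 kΩ below.
Lower section ‖ load = 51.05 kΩ.
V_wiper = 4.06 × 51.05/(158.5 + 51.05) = 0.989 V.

V ≈ 0.989 V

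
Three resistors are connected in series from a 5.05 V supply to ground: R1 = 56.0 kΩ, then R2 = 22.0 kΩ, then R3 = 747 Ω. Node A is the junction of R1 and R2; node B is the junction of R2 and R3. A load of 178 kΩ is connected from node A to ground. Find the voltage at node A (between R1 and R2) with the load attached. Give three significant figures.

V ≈ 1.34 V

Below node A the series string R2+R3 = 22750 Ω sits in parallel with the 178000 Ω load: 20170 Ω.
V_A = 5.05 × 20170/(56000 + 20170) = 1.34 V.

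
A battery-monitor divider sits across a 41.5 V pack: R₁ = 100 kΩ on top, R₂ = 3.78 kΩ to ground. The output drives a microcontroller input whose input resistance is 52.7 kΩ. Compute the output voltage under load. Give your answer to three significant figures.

The load sits in parallel with R₂: R₂‖R_L = (3.78 × 52.7) / (3.78 + 52.7) = 3.527 kΩ.
V_out = 41.5 × 3.527 / (100 + 3.527) = 41.5 × 3.527/103.5 = 1.41 V.

V_out ≈ 1.41 V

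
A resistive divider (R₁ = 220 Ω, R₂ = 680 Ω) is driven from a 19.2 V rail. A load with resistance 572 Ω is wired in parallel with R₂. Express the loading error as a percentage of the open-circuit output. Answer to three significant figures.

22.5 %

Unloaded V = 19.2 × 680/900.0 = 14.51 V.
Loaded: R₂‖R_L = 310.7 Ω, giving V = 19.2 × 310.7/530.7 = 11.24 V.
Drop = (14.51 − 11.24) / 14.51 = 22.5 %.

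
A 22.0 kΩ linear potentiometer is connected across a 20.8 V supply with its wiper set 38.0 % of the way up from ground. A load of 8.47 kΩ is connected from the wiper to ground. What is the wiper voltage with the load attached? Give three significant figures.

The wiper splits the pot into (1−α)R = 13.64 kΩ above and αR = 8.360 kΩ below.
Lower section ‖ load = 4.207 kΩ.
V_wiper = 20.8 × 4.207/(13.64 + 4.207) = 4.90 V.

V ≈ 4.90 V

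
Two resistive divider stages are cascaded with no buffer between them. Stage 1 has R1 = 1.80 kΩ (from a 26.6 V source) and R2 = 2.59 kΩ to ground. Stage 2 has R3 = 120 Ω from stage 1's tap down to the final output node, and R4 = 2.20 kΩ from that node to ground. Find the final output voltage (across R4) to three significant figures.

Stage 2 presents R3+R4 = 2320 Ω as a load on stage 1's tap.
Stage 1's lower leg becomes R2‖(R3+R4) = 1224 Ω, so V_mid = 26.6 × 1224/3024 = 10.77 V.
Stage 2 is itself unloaded: V_out = V_mid × R4/(R3+R4) = 10.77 × 2200/2320 = 10.2 V.

V_out ≈ 10.2 V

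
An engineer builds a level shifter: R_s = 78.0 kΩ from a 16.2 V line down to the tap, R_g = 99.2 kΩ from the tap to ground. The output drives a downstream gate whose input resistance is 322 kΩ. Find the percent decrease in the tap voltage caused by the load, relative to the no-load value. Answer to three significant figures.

Unloaded V = 16.2 × 99.2/177.2 = 9.0691 V.
Loaded: R_g‖R_L = 75.84 kΩ, giving V = 16.2 × 75.84/153.8 = 7.9861 V.
Drop = (9.0691 − 7.9861) / 9.0691 = 11.9 %.

11.9 %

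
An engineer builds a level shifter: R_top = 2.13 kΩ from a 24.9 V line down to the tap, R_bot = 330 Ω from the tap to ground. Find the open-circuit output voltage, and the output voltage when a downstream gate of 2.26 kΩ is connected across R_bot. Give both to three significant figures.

Unloaded: 3.34 V; loaded: 2.97 V

Open-circuit: V = 24.9 × 330/(2130 + 330) = 3.34 V.
With the load, R_bot becomes R_bot‖R_L = 288.0 Ω, so V = 24.9 × 288.0/2418 = 2.97 V.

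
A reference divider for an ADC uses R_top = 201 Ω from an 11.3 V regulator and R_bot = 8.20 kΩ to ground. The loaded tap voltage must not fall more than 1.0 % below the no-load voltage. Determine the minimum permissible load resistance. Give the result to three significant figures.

R_L(min) ≈ 19.4 kΩ

Output resistance R_th = R_top‖R_bot = (201 × 8200)/8401 = 196.2 Ω.
The fractional drop is R_th/(R_th + R_L); requiring this ≤ 0.0100 gives R_L ≥ R_th(1/0.0100 − 1) = 196.2 × 99.00 = 19.4 kΩ.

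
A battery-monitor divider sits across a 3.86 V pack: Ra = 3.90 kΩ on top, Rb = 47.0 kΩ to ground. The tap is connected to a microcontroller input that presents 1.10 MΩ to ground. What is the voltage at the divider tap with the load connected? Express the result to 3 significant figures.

V_out ≈ 3.55 V

The load sits in parallel with Rb: Rb‖R_L = (47.0 × 1100) / (47.0 + 1100) = 45.07 kΩ.
V_out = 3.86 × 45.07 / (3.90 + 45.07) = 3.86 × 45.07/48.97 = 3.55 V.
(Unloaded it would have been 3.56 V.)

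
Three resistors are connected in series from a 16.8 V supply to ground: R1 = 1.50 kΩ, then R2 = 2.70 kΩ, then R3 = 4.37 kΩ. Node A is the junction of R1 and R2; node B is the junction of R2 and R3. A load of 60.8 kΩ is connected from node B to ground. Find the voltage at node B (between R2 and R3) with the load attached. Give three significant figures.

At node B, R3 is in parallel with the load: R3‖R_L = 4.077 kΩ.
Below node A the resistance is R2 + (R3‖R_L) = 6.777 kΩ, so V_A = 16.8 × 6.777/8.277 = 13.76 V.
Then V_B = V_A × (R3‖R_L)/(R2 + R3‖R_L) = 13.76 × 4.077/6.777 = 8.28 V.

V ≈ 8.28 V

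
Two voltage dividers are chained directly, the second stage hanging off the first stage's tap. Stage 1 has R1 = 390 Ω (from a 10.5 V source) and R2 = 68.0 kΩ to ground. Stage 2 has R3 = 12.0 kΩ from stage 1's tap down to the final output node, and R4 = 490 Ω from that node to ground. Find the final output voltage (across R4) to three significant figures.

V_out ≈ 0.397 V

Stage 2 presents R3+R4 = 12490 Ω as a load on stage 1's tap.
Stage 1's lower leg becomes R2‖(R3+R4) = 10550 Ω, so V_mid = 10.5 × 10550/10940 = 10.13 V.
Stage 2 is itself unloaded: V_out = V_mid × R4/(R3+R4) = 10.13 × 490/12490 = 0.397 V.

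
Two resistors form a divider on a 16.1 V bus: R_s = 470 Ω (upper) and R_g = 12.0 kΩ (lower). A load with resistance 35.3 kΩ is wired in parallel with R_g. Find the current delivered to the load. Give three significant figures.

I_L ≈ 0.433 mA

R_g‖R_L = 8956 Ω; V_out = 16.1 × 8956/9426 = 15.30 V.
I_L = V_out / R_L = 15.30 / 35.3 kΩ = 0.433 mA.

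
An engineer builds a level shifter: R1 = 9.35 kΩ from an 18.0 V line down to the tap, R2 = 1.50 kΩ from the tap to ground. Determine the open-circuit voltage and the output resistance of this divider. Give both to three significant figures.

V_th is the open-circuit tap voltage: 18.0 × 1.50/(9.35 + 1.50) = 2.49 V.
With the supply zeroed, R1 and R2 appear in parallel from the tap: R_th = R1‖R2 = (9.35 × 1.50)/10.85 = 1.29 kΩ.

V_th = 2.49 V, R_th = 1.29 kΩ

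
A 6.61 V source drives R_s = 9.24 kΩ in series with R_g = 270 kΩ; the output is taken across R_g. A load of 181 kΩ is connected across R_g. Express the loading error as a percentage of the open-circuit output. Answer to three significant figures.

The divider's output (Thévenin) resistance is R_s‖R_g = 8.934 kΩ.
Fractional drop under load = R_th/(R_th + R_L) = 8.934 / (8.934 + 181) = 0.04704.
So the output falls by 4.70 %.

4.70 %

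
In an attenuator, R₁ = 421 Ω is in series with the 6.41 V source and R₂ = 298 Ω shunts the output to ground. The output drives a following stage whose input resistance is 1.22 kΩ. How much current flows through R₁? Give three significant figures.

R₂‖R_L = 239.5 Ω, so the source sees R₁ + R₂‖R_L = 660.5 Ω.
I = 6.41 V / 660.5 Ω = 9.70 mA.

I ≈ 9.70 mA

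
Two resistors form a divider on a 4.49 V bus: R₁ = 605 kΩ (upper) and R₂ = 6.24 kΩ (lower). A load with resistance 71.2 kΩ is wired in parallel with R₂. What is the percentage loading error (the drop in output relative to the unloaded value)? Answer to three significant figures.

The divider's output (Thévenin) resistance is R₁‖R₂ = 6.176 kΩ.
Fractional drop under load = R_th/(R_th + R_L) = 6.176 / (6.176 + 71.2) = 0.07982.
So the output falls by 7.98 %.

7.98 %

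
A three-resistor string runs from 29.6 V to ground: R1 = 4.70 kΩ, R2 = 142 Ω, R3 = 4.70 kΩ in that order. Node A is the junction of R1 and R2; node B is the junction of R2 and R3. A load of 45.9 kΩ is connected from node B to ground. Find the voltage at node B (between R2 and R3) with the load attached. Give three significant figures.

At node B, R3 is in parallel with the load: R3‖R_L = 4263 Ω.
Below node A the resistance is R2 + (R3‖R_L) = 4405 Ω, so V_A = 29.6 × 4405/9105 = 14.32 V.
Then V_B = V_A × (R3‖R_L)/(R2 + R3‖R_L) = 14.32 × 4263/4405 = 13.9 V.

V ≈ 13.9 V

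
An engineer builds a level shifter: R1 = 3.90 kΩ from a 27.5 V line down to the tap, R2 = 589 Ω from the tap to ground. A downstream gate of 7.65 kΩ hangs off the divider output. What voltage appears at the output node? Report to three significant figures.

V_out ≈ 3.38 V

The load sits in parallel with R2: R2‖R_L = (589 × 7650) / (589 + 7650) = 546.9 Ω.
V_out = 27.5 × 546.9 / (3900 + 546.9) = 27.5 × 546.9/4447 = 3.38 V.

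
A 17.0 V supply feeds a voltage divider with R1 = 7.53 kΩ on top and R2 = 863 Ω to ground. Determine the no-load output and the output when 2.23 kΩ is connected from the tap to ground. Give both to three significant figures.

Unloaded: 1.75 V; loaded: 1.30 V

Open-circuit: V = 17.0 × 863/(7530 + 863) = 1.75 V.
With the load, R2 becomes R2‖R_L = 622.2 Ω, so V = 17.0 × 622.2/8152 = 1.30 V.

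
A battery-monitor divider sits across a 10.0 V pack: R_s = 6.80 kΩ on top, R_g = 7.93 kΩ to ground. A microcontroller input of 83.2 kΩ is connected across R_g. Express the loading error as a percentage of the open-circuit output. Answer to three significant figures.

4.21 %

The divider's output (Thévenin) resistance is R_s‖R_g = 3.661 kΩ.
Fractional drop under load = R_th/(R_th + R_L) = 3.661 / (3.661 + 83.2) = 0.04215.
So the output falls by 4.21 %.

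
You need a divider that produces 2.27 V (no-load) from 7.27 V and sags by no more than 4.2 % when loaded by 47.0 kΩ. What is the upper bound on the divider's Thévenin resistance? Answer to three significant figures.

Loading drop = R_th/(R_th + R_L) ≤ 0.0420, so R_th ≤ R_L · ε/(1−ε) = 47.0 kΩ × 0.0420/0.9580 = 2.06 kΩ.
(Any R1, R2 with R2/(R1+R2) = 0.312 and R1‖R2 ≤ 2.06 kΩ will meet the spec.)

R_th ≤ 2.06 kΩ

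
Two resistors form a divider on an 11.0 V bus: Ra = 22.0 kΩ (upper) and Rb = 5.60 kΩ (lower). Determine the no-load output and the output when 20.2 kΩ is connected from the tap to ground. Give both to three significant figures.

Unloaded: 2.23 V; loaded: 1.83 V

Open-circuit: V = 11.0 × 5.60/(22.0 + 5.60) = 2.23 V.
With the load, Rb becomes Rb‖R_L = 4.384 kΩ, so V = 11.0 × 4.384/26.38 = 1.83 V.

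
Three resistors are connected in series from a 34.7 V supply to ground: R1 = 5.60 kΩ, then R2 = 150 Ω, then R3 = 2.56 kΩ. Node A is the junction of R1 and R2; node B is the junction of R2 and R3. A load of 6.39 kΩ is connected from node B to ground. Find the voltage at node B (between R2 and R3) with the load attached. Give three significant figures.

V ≈ 8.37 V

At node B, R3 is in parallel with the load: R3‖R_L = 1828 Ω.
Below node A the resistance is R2 + (R3‖R_L) = 1978 Ω, so V_A = 34.7 × 1978/7578 = 9.057 V.
Then V_B = V_A × (R3‖R_L)/(R2 + R3‖R_L) = 9.057 × 1828/1978 = 8.37 V.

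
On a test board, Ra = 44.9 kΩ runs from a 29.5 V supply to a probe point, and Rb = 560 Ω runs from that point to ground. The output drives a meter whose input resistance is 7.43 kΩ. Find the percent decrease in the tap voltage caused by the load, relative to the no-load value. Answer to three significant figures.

The divider's output (Thévenin) resistance is Ra‖Rb = 553.1 Ω.
Fractional drop under load = R_th/(R_th + R_L) = 553.1 / (553.1 + 7430) = 0.06928.
So the output falls by 6.93 %.

6.93 %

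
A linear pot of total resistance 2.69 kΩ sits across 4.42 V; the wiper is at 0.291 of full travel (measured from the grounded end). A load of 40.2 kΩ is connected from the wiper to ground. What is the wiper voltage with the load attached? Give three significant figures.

The wiper splits the pot into (1−α)R = 1907 Ω above and αR = 782.8 Ω below.
Lower section ‖ load = 767.8 Ω.
V_wiper = 4.42 × 767.8/(1907 + 767.8) = 1.27 V.

V ≈ 1.27 V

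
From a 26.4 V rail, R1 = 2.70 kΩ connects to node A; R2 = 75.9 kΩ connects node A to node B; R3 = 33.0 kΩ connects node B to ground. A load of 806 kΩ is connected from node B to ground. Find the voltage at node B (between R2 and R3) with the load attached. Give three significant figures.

V ≈ 7.59 V

At node B, R3 is in parallel with the load: R3‖R_L = 31.70 kΩ.
Below node A the resistance is R2 + (R3‖R_L) = 107.6 kΩ, so V_A = 26.4 × 107.6/110.3 = 25.75 V.
Then V_B = V_A × (R3‖R_L)/(R2 + R3‖R_L) = 25.75 × 31.70/107.6 = 7.59 V.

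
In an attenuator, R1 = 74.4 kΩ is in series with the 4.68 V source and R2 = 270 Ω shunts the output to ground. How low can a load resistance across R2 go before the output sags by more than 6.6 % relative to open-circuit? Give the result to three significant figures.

R_L(min) ≈ 3.81 kΩ

Output resistance R_th = R1‖R2 = (74400 × 270)/74670 = 269.0 Ω.
The fractional drop is R_th/(R_th + R_L); requiring this ≤ 0.0660 gives R_L ≥ R_th(1/0.0660 − 1) = 269.0 × 14.15 = 3.81 kΩ.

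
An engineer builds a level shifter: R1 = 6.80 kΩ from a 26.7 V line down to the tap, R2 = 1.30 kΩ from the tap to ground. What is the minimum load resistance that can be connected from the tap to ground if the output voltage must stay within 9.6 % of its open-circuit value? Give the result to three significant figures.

R_L(min) ≈ 10.3 kΩ

Output resistance R_th = R1‖R2 = (6.80 × 1.30)/8.100 = 1.091 kΩ.
The fractional drop is R_th/(R_th + R_L); requiring this ≤ 0.0960 gives R_L ≥ R_th(1/0.0960 − 1) = 1.091 × 9.417 = 10.3 kΩ.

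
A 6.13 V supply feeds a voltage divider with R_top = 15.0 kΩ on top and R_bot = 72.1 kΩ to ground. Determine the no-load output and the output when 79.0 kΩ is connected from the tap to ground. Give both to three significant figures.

Unloaded: 5.07 V; loaded: 4.39 V

Open-circuit: V = 6.13 × 72.1/(15.0 + 72.1) = 5.07 V.
With the load, R_bot becomes R_bot‖R_L = 37.70 kΩ, so V = 6.13 × 37.70/52.70 = 4.39 V.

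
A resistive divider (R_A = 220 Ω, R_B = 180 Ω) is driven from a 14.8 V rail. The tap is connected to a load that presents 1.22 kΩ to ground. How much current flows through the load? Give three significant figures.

R_B‖R_L = 156.9 Ω; V_out = 14.8 × 156.9/376.9 = 6.160 V.
I_L = V_out / R_L = 6.160 / 1.22 kΩ = 5.05 mA.

I_L ≈ 5.05 mA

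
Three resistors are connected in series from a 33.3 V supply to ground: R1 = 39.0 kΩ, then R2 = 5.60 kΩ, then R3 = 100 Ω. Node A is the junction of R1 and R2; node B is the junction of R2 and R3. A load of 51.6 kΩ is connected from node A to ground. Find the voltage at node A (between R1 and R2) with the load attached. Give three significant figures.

V ≈ 3.87 V

Below node A the series string R2+R3 = 5700 Ω sits in parallel with the 51600 Ω load: 5133 Ω.
V_A = 33.3 × 5133/(39000 + 5133) = 3.87 V.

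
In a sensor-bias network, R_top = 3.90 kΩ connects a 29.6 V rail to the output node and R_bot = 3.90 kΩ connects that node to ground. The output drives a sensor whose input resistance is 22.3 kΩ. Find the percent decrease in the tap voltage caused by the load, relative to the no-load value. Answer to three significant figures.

8.04 %

Unloaded V = 29.6 × 3.90/7.800 = 14.800 V.
Loaded: R_bot‖R_L = 3.319 kΩ, giving V = 29.6 × 3.319/7.219 = 13.610 V.
Drop = (14.800 − 13.610) / 14.800 = 8.04 %.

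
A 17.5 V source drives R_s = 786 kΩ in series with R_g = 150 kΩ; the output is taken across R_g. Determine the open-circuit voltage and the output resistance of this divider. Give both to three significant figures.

V_th is the open-circuit tap voltage: 17.5 × 150/(786 + 150) = 2.80 V.
With the supply zeroed, R_s and R_g appear in parallel from the tap: R_th = R_s‖R_g = (786 × 150)/936.0 = 126 kΩ.

V_th = 2.80 V, R_th = 126 kΩ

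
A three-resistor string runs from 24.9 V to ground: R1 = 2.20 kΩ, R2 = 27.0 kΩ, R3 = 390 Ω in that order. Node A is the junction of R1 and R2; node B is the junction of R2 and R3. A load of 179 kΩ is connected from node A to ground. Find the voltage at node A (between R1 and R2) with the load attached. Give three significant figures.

Below node A the series string R2+R3 = 27390 Ω sits in parallel with the 179000 Ω load: 23760 Ω.
V_A = 24.9 × 23760/(2200 + 23760) = 22.8 V.

V ≈ 22.8 V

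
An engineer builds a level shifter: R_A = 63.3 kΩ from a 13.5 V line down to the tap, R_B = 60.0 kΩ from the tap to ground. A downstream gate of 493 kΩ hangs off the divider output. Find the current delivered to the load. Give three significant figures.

R_B‖R_L = 53.49 kΩ; V_out = 13.5 × 53.49/116.8 = 6.183 V.
I_L = V_out / R_L = 6.183 / 493 kΩ = 0.0125 mA.

I_L ≈ 0.0125 mA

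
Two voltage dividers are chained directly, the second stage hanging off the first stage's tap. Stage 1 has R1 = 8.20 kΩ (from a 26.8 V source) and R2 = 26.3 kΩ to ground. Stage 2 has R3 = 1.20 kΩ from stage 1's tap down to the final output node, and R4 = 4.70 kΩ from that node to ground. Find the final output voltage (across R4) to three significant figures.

Stage 2 presents R3+R4 = 5.900 kΩ as a load on stage 1's tap.
Stage 1's lower leg becomes R2‖(R3+R4) = 4.819 kΩ, so V_mid = 26.8 × 4.819/13.02 = 9.920 V.
Stage 2 is itself unloaded: V_out = V_mid × R4/(R3+R4) = 9.920 × 4.70/5.900 = 7.90 V.

V_out ≈ 7.90 V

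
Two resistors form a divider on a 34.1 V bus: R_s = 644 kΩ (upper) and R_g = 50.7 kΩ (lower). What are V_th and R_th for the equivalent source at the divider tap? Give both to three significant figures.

V_th is the open-circuit tap voltage: 34.1 × 50.7/(644 + 50.7) = 2.49 V.
With the supply zeroed, R_s and R_g appear in parallel from the tap: R_th = R_s‖R_g = (644 × 50.7)/694.7 = 47.0 kΩ.

V_th = 2.49 V, R_th = 47.0 kΩ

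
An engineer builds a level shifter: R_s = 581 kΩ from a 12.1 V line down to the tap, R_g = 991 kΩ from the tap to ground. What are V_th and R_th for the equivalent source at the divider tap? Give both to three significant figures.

V_th is the open-circuit tap voltage: 12.1 × 991/(581 + 991) = 7.63 V.
With the supply zeroed, R_s and R_g appear in parallel from the tap: R_th = R_s‖R_g = (581 × 991)/1572 = 366 kΩ.

V_th = 7.63 V, R_th = 366 kΩ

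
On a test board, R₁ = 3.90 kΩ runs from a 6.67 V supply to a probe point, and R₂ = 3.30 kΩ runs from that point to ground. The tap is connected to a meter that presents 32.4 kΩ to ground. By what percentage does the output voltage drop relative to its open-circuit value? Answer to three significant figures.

5.23 %

The divider's output (Thévenin) resistance is R₁‖R₂ = 1.788 kΩ.
Fractional drop under load = R_th/(R_th + R_L) = 1.788 / (1.788 + 32.4) = 0.05229.
So the output falls by 5.23 %.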